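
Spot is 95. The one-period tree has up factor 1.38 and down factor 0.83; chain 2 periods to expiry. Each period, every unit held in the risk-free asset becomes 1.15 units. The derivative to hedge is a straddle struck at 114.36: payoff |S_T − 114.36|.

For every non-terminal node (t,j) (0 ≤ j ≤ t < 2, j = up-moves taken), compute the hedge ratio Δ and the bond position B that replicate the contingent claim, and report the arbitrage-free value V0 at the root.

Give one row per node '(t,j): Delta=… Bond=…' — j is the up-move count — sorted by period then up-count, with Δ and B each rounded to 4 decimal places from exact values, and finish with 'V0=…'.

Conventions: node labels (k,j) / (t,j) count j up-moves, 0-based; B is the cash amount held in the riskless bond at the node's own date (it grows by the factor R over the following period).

Under the risk-neutral measure, an up-move has probability p* = (R−d)/(u−d) = 0.5818 and values discount at R = 1.15.
Expiry values: V(2,0)=48.9145, V(2,1)=5.5470, V(2,2)=66.5580
  t=1,j=0: stock 78.8500 → up 108.8130 (V=5.5470), down 65.4455 (V=48.9145). Price 20.5935; hedge Δ=-1.0000, bond B=99.4435.
  t=1,j=1: stock 131.1000 → up 180.9180 (V=66.5580), down 108.8130 (V=5.5470). Price 35.6907; hedge Δ=0.8461, bond B=-75.2384.
  t=0,j=0: stock 95.0000 → up 131.1000 (V=35.6907), down 78.8500 (V=20.5935). Price 25.5455; hedge Δ=0.2889, bond B=-1.9040.
Sanity check at the root: Δ(0,0)·S0 + B(0,0) reproduces V0 = 25.5455.

(0,0): Delta=0.2889 Bond=-1.9040
(1,0): Delta=-1.0000 Bond=99.4435
(1,1): Delta=0.8461 Bond=-75.2384
V0=25.5455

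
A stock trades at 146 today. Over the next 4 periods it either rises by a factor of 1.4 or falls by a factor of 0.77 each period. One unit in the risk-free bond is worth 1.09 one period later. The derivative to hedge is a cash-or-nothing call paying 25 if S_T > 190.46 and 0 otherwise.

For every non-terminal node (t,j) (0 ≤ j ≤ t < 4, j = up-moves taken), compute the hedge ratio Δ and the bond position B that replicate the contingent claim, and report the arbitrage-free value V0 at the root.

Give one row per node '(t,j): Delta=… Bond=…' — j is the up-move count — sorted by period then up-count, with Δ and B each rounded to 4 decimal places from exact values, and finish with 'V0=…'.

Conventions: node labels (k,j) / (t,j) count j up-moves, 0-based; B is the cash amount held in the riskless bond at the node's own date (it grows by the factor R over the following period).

Arbitrage-free pricing uses the up-move probability p* = (R−d)/(u−d) = 0.5079, discounting each step at R = 1.09.
Expiry values: V(4,0)=0.0000, V(4,1)=0.0000, V(4,2)=0.0000, V(4,3)=25.0000, V(4,4)=25.0000
(3,0): S=66.6538. Δ = (V_up−V_dn)/(S_up−S_dn) = (0.0000−0.0000)/(93.3153−51.3234) = 0.0000. V = [p*·0.0000 + (1−p*)·0.0000]/1.09 = 0.0000. B = V − Δ·S = 0.0000.
(3,1): S=121.1888. Δ = (V_up−V_dn)/(S_up−S_dn) = (0.0000−0.0000)/(169.6643−93.3153) = 0.0000. V = [p*·0.0000 + (1−p*)·0.0000]/1.09 = 0.0000. B = V − Δ·S = 0.0000.
(3,2): S=220.3432. Δ = (V_up−V_dn)/(S_up−S_dn) = (25.0000−0.0000)/(308.4805−169.6643) = 0.1801. V = [p*·25.0000 + (1−p*)·0.0000]/1.09 = 11.6499. B = V − Δ·S = -28.0326.
(3,3): S=400.6240. Δ = (V_up−V_dn)/(S_up−S_dn) = (25.0000−25.0000)/(560.8736−308.4805) = 0.0000. V = [p*·25.0000 + (1−p*)·25.0000]/1.09 = 22.9358. B = V − Δ·S = 22.9358.
(2,0): S=86.5634. Δ = (V_up−V_dn)/(S_up−S_dn) = (0.0000−0.0000)/(121.1888−66.6538) = 0.0000. V = [p*·0.0000 + (1−p*)·0.0000]/1.09 = 0.0000. B = V − Δ·S = 0.0000.
(2,1): S=157.3880. Δ = (V_up−V_dn)/(S_up−S_dn) = (11.6499−0.0000)/(220.3432−121.1888) = 0.1175. V = [p*·11.6499 + (1−p*)·0.0000]/1.09 = 5.4288. B = V − Δ·S = -13.0631.
(2,2): S=286.1600. Δ = (V_up−V_dn)/(S_up−S_dn) = (22.9358−11.6499)/(400.6240−220.3432) = 0.0626. V = [p*·22.9358 + (1−p*)·11.6499]/1.09 = 15.9472. B = V − Δ·S = -1.9669.
(1,0): S=112.4200. Δ = (V_up−V_dn)/(S_up−S_dn) = (5.4288−0.0000)/(157.3880−86.5634) = 0.0767. V = [p*·5.4288 + (1−p*)·0.0000]/1.09 = 2.5298. B = V − Δ·S = -6.0874.
(1,1): S=204.4000. Δ = (V_up−V_dn)/(S_up−S_dn) = (15.9472−5.4288)/(286.1600−157.3880) = 0.0817. V = [p*·15.9472 + (1−p*)·5.4288]/1.09 = 9.8821. B = V − Δ·S = -6.8137.
(0,0): S=146.0000. Δ = (V_up−V_dn)/(S_up−S_dn) = (9.8821−2.5298)/(204.4000−112.4200) = 0.0799. V = [p*·9.8821 + (1−p*)·2.5298]/1.09 = 5.7471. B = V − Δ·S = -5.9232.
Sanity check at the root: Δ(0,0)·S0 + B(0,0) reproduces V0 = 5.7471.

(0,0): Delta=0.0799 Bond=-5.9232
(1,0): Delta=0.0767 Bond=-6.0874
(1,1): Delta=0.0817 Bond=-6.8137
(2,0): Delta=0.0000 Bond=0.0000
(2,1): Delta=0.1175 Bond=-13.0631
(2,2): Delta=0.0626 Bond=-1.9669
(3,0): Delta=0.0000 Bond=0.0000
(3,1): Delta=0.0000 Bond=0.0000
(3,2): Delta=0.1801 Bond=-28.0326
(3,3): Delta=0.0000 Bond=22.9358
V0=5.7471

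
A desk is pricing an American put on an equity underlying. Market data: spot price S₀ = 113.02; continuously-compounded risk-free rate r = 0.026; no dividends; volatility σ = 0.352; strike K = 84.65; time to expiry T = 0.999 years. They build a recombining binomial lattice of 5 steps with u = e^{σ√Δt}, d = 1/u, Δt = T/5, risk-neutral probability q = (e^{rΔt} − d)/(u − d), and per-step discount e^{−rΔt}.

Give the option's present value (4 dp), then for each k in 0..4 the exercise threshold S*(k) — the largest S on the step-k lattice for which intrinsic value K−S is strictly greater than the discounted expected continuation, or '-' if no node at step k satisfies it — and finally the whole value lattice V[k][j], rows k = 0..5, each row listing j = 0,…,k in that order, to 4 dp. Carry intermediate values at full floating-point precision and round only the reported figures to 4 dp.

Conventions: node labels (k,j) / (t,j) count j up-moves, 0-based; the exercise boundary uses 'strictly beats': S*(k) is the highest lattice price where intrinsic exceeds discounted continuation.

price = 3.7526
boundary = - - - - 60.2320
tree:
3.7526
6.2703 1.0354
10.2393 1.9910 0.0000
16.1938 3.8284 0.0000 0.0000
24.4180 7.3614 0.0000 0.0000 0.0000
33.1870 14.1549 0.0000 0.0000 0.0000 0.0000

Δt=0.19980, u=1.17039, d=0.85441, q=0.47723, disc=e^(-rΔt)=0.99482
k=5 terminal: V=max(K-S,0) → 33.1870 14.1549 0.0000 0.0000 0.0000 0.0000
k=4: j=0 S=60.2320 intr=24.4180 cont=23.9794 V=24.4180[EX]; j=1 S=82.5071 intr=2.1429 cont=7.3614 V=7.3614[hold]; j=2 S=113.0200 intr=0.0000 cont=0.0000 V=0.0000[hold]; j=3 S=154.8173 intr=0.0000 cont=0.0000 V=0.0000[hold]; j=4 S=212.0722 intr=0.0000 cont=0.0000 V=0.0000[hold]  S*(4)=60.2320
k=3: j=0 S=70.4951 intr=14.1549 cont=16.1938 V=16.1938[hold]; j=1 S=96.5658 intr=0.0000 cont=3.8284 V=3.8284[hold]; j=2 S=132.2779 intr=0.0000 cont=0.0000 V=0.0000[hold]; j=3 S=181.1972 intr=0.0000 cont=0.0000 V=0.0000[hold]  S*(3)=-
k=2: j=0 S=82.5071 intr=2.1429 cont=10.2393 V=10.2393[hold]; j=1 S=113.0200 intr=0.0000 cont=1.9910 V=1.9910[hold]; j=2 S=154.8173 intr=0.0000 cont=0.0000 V=0.0000[hold]  S*(2)=-
k=1: j=0 S=96.5658 intr=0.0000 cont=6.2703 V=6.2703[hold]; j=1 S=132.2779 intr=0.0000 cont=1.0354 V=1.0354[hold]  S*(1)=-
k=0: j=0 S=113.0200 intr=0.0000 cont=3.7526 V=3.7526[hold]  S*(0)=-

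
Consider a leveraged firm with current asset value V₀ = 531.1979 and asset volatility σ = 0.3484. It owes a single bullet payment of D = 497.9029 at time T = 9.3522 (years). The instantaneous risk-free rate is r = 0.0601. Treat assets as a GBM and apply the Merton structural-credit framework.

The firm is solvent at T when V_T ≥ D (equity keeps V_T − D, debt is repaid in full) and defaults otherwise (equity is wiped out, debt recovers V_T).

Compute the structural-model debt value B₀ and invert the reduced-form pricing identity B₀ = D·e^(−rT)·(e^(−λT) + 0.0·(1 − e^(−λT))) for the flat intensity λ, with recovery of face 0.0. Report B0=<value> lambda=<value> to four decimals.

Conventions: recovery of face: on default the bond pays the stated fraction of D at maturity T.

B0=217.8591 lambda=0.0283

Equity is a call on the firm's assets struck at D = 497.9029:
d₁ = [ln(V₀/D) + (r + σ²/2)T] / (σ√T)
   = [ln(531.1979/497.9029) + (0.0601 + 0.5·0.3484²)·9.3522] / (0.3484·√9.3522)
   = [0.064730 + 1.129664] / 1.065455 = 1.121018
d₂ = d₁ − σ√T = 1.121018 − 1.065455 = 0.055563
N(d₁) = 0.868860,  N(d₂) = 0.522155,  e^(−rT) = 0.570029
E₀ = V₀·N(d₁) − D·e^(−rT)·N(d₂)
   = 531.1979·0.868860 − 497.9029·0.570029·0.522155 = 313.338846
B₀ = V₀ − E₀ = 531.1979 − 313.338846 = 217.859054
e^(−λT) = (B₀·e^(rT)/D − 0)/(1 − 0) = (217.8591·1.754295/497.9029 − 0)/1 = 0.76759784
λ = −ln(0.76759784)/9.3522 = 0.028281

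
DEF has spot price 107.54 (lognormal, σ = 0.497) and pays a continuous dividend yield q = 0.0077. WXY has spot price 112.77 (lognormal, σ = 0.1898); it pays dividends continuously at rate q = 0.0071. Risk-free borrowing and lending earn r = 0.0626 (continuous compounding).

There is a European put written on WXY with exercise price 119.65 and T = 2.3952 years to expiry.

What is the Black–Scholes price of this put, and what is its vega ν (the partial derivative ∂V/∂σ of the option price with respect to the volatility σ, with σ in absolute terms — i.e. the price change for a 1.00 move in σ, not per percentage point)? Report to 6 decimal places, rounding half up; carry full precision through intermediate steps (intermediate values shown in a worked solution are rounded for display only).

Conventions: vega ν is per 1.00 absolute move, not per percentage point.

σ√T = 0.1898·√2.3952 = 0.293743
d₁ = (ln(S/K) + (r−q+σ²/2)T) / (σ√T) = (ln(112.77/119.65) + (0.0626−0.0071+0.1898²/2)·2.3952) / 0.293743 = (-0.059220 + 0.176076) / 0.293743 = 0.397816
d₂ = d₁ − σ√T = 0.397816 − 0.293743 = 0.104073
e^{−rT} = 0.860760
e^{−qT} = 0.983138
N(−d₁) = 0.345383,  N(−d₂) = 0.458556
Put price V = K·e^{−rT}·N(−d₂) − S·e^{−qT}·N(−d₁) = 47.226616 − 38.292074 = 8.934542
φ(d₁) = (1/√(2π))·e^{−d₁²/2} = 0.368591
ν = S·e^{−qT}·φ(d₁)·√T = 63.244648

price = 8.934542
ν = 63.244648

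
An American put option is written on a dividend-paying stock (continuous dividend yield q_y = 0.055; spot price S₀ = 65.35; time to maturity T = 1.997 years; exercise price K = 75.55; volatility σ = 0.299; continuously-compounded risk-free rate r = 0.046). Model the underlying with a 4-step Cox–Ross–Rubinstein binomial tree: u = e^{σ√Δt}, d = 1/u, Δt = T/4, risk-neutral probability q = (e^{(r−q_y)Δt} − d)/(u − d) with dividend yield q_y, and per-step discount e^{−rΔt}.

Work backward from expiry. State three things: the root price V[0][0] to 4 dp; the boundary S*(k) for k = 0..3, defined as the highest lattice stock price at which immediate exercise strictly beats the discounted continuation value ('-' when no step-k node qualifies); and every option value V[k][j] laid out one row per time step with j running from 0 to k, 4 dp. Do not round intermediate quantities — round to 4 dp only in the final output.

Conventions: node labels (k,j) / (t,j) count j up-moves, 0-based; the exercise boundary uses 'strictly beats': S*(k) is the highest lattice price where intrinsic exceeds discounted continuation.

price = 17.4575
boundary = - - 42.8294 52.9046
tree:
17.4575
24.3525 9.4975
32.7206 14.8599 3.0896
40.8771 22.6454 5.6137 0.0000
47.4803 32.7206 10.2000 0.0000 0.0000

Δt=0.49925, u=1.23524, d=0.80956, q=0.43685, disc=e^(-rΔt)=0.97730
k=4 terminal: V=max(K-S,0) → 47.4803 32.7206 10.2000 0.0000 0.0000
k=3: j=0 S=34.6729 intr=40.8771 cont=40.1009 V=40.8771[EX]; j=1 S=52.9046 intr=22.6454 cont=22.3630 V=22.6454[EX]; j=2 S=80.7230 intr=0.0000 cont=5.6137 V=5.6137[hold]; j=3 S=123.1689 intr=0.0000 cont=0.0000 V=0.0000[hold]  S*(3)=52.9046
k=2: j=0 S=42.8294 intr=32.7206 cont=32.1654 V=32.7206[EX]; j=1 S=65.3500 intr=10.2000 cont=14.8599 V=14.8599[hold]; j=2 S=99.7124 intr=0.0000 cont=3.0896 V=3.0896[hold]  S*(2)=42.8294
k=1: j=0 S=52.9046 intr=22.6454 cont=24.3525 V=24.3525[hold]; j=1 S=80.7230 intr=0.0000 cont=9.4975 V=9.4975[hold]  S*(1)=-
k=0: j=0 S=65.3500 intr=10.2000 cont=17.4575 V=17.4575[hold]  S*(0)=-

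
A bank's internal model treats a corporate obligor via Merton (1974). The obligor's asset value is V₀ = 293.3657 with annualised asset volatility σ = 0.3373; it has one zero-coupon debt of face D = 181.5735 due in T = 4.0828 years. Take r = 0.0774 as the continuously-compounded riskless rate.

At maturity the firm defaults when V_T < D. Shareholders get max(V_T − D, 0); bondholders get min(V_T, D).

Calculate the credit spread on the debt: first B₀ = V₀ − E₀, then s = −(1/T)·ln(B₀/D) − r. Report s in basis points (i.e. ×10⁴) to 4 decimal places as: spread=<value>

spread=147.6502

Equity is a call on the firm's assets struck at D = 181.5735:
d₁ = [ln(V₀/D) + (r + σ²/2)T] / (σ√T)
   = [ln(293.3657/181.5735) + (0.0774 + 0.5·0.3373²)·4.0828] / (0.3373·√4.0828)
   = [0.479759 + 0.548261] / 0.681546 = 1.508365
d₂ = d₁ − σ√T = 1.508365 − 0.681546 = 0.826819
N(d₁) = 0.934269,  N(d₂) = 0.795830,  e^(−rT) = 0.729053
E₀ = V₀·N(d₁) − D·e^(−rT)·N(d₂)
   = 293.3657·0.934269 − 181.5735·0.729053·0.795830 = 168.733230
B₀ = V₀ − E₀ = 293.3657 − 168.733230 = 124.632470
spread = −(1/T)·ln(B₀/D) − r = −(1/4.0828)·ln(124.632470/181.5735) − 0.0774 = 0.01476502
in basis points: 0.01476502 × 10⁴ = 147.6502 bp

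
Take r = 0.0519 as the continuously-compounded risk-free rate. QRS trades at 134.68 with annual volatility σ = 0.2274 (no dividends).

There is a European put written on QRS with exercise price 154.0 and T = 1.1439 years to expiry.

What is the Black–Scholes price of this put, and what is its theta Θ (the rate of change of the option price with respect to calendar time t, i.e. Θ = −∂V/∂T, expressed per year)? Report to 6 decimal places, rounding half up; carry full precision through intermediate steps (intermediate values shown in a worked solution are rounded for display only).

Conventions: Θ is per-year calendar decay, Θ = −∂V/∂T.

σ√T = 0.2274·√1.1439 = 0.243212
d₁ = (ln(S/K) + (r+σ²/2)T) / (σ√T) = (ln(134.68/154.0) + (0.0519+0.2274²/2)·1.1439) / 0.243212 = (-0.134051 + 0.088944) / 0.243212 = -0.185462
d₂ = d₁ − σ√T = -0.185462 − 0.243212 = -0.428674
e^{−rT} = 0.942360
N(−d₁) = 0.573567,  N(−d₂) = 0.665920
Put price V = K·e^{−rT}·N(−d₂) − S·N(−d₁) = 96.640524 − 77.247979 = 19.392545
φ(d₁) = (1/√(2π))·e^{−d₁²/2} = 0.392140
Θ = −S·φ(d₁)·σ/(2√T) + r·K·e^{−rT}·N(−d₂) = −5.614493 + 5.015643 = -0.598850

price = 19.392545
Θ = -0.598850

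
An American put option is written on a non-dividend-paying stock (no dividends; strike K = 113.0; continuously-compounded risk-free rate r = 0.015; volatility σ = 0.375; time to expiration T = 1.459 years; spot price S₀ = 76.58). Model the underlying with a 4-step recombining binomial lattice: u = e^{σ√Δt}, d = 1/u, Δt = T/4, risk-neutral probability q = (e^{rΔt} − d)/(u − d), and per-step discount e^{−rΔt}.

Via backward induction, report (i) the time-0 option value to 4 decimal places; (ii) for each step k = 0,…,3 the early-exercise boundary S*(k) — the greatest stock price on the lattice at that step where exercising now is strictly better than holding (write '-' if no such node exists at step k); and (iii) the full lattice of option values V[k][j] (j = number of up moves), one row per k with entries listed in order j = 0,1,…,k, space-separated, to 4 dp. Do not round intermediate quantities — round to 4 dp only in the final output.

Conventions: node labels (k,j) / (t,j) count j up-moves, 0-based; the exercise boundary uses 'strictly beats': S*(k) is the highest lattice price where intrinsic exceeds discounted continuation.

price = 39.4032
boundary = - 61.0600 48.6853 61.0600
tree:
39.4032
51.9400 24.8991
64.3147 37.0553 10.6752
74.1815 51.9400 19.7178 0.0000
82.0486 64.3147 36.4200 0.0000 0.0000

Δt=0.36475, u=1.25418, d=0.79734, q=0.45563, disc=e^(-rΔt)=0.99454
k=4 terminal: V=max(K-S,0) → 82.0486 64.3147 36.4200 0.0000 0.0000
k=3: j=0 S=38.8185 intr=74.1815 cont=73.5649 V=74.1815[EX]; j=1 S=61.0600 intr=51.9400 cont=51.3235 V=51.9400[EX]; j=2 S=96.0449 intr=16.9551 cont=19.7178 V=19.7178[hold]; j=3 S=151.0747 intr=0.0000 cont=0.0000 V=0.0000[hold]  S*(3)=61.0600
k=2: j=0 S=48.6853 intr=64.3147 cont=63.6981 V=64.3147[EX]; j=1 S=76.5800 intr=36.4200 cont=37.0553 V=37.0553[hold]; j=2 S=120.4573 intr=0.0000 cont=10.6752 V=10.6752[hold]  S*(2)=48.6853
k=1: j=0 S=61.0600 intr=51.9400 cont=51.6114 V=51.9400[EX]; j=1 S=96.0449 intr=16.9551 cont=24.8991 V=24.8991[hold]  S*(1)=61.0600
k=0: j=0 S=76.5800 intr=36.4200 cont=39.4032 V=39.4032[hold]  S*(0)=-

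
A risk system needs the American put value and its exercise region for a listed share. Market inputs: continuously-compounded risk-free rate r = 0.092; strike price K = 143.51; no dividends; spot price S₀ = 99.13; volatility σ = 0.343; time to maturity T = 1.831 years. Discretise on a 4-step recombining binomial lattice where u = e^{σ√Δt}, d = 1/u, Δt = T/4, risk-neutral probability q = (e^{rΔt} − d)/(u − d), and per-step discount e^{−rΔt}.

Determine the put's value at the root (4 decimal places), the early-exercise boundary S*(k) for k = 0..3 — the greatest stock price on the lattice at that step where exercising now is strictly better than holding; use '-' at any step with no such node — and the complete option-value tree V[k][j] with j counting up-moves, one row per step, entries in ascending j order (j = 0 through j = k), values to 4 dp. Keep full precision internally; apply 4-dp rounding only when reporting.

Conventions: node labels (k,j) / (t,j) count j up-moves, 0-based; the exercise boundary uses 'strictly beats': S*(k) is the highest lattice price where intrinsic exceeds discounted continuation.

Δt=0.45775  u=1.26120  d=0.79290  q=0.53409  discount=0.95876
step 4 (expiry): payoffs max(K−S,0) = 104.3297 81.1887 44.3800 0.0000 0.0000
step 3: (k=3,j=0): S=49.4143, K−S=94.0957, hold=88.1776 ⇒ V=94.0957 exercise | (k=3,j=1): S=78.5997, K−S=64.9103, hold=58.9922 ⇒ V=64.9103 exercise | (k=3,j=2): S=125.0228, K−S=18.4872, hold=19.8244 ⇒ V=19.8244 continue | (k=3,j=3): S=198.8648, K−S=0.0000, hold=0.0000 ⇒ V=0.0000 continue  boundary S*=78.5997
step 2: (k=2,j=0): S=62.3213, K−S=81.1887, hold=75.2705 ⇒ V=81.1887 exercise | (k=2,j=1): S=99.1300, K−S=44.3800, hold=39.1466 ⇒ V=44.3800 exercise | (k=2,j=2): S=157.6789, K−S=0.0000, hold=8.8555 ⇒ V=8.8555 continue  boundary S*=99.1300
step 1: (k=1,j=0): S=78.5997, K−S=64.9103, hold=58.9922 ⇒ V=64.9103 exercise | (k=1,j=1): S=125.0228, K−S=18.4872, hold=24.3590 ⇒ V=24.3590 continue  boundary S*=78.5997
step 0: (k=0,j=0): S=99.1300, K−S=44.3800, hold=41.4686 ⇒ V=44.3800 exercise  boundary S*=99.1300

price = 44.3800
boundary = 99.1300 78.5997 99.1300 78.5997
tree:
44.3800
64.9103 24.3590
81.1887 44.3800 8.8555
94.0957 64.9103 19.8244 0.0000
104.3297 81.1887 44.3800 0.0000 0.0000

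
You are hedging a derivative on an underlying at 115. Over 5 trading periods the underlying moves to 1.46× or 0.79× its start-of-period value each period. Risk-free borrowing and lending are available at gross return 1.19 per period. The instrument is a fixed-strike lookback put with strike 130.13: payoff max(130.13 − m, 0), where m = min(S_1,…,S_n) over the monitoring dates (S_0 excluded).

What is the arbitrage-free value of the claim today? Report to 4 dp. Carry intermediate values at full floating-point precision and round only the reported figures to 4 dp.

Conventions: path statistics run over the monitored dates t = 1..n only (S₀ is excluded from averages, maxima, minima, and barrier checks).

price = 10.4931

Set p* = 0.5970 (from d < R < u); the path-dependent value is the discounted p*-expectation over all price paths.
Enumerate all 2^5 = 32 price paths (U = up ×1.46, D = down ×0.79); each path with k up-moves has probability p*^k·(1−p*)^(5−k).
DDDDD: m=35.3861, payoff=94.7439, prob=0.010628
UDDDD: m=65.3972, payoff=64.7328, prob=0.015745
DUDDD: m=65.3972, payoff=64.7328, prob=0.015745
UUDDD: m=120.8606, payoff=9.2694, prob=0.023326
DDUDD: m=65.3972, payoff=64.7328, prob=0.015745
UDUDD: m=120.8606, payoff=9.2694, prob=0.023326
DUUDD: m=90.8500, payoff=39.2800, prob=0.023326
UUUDD: m=167.9000, payoff=0.0000, prob=0.034557
DDDUD: m=56.6995, payoff=73.4305, prob=0.015745
UDDUD: m=104.7864, payoff=25.3436, prob=0.023326
DUDUD: m=90.8500, payoff=39.2800, prob=0.023326
UUDUD: m=167.9000, payoff=0.0000, prob=0.034557
DDUUD: m=71.7715, payoff=58.3585, prob=0.023326
UDUUD: m=132.6410, payoff=0.0000, prob=0.034557
DUUUD: m=90.8500, payoff=39.2800, prob=0.034557
UUUUD: m=167.9000, payoff=0.0000, prob=0.051195
DDDDU: m=44.7926, payoff=85.3374, prob=0.015745
UDDDU: m=82.7812, payoff=47.3488, prob=0.023326
DUDDU: m=82.7812, payoff=47.3488, prob=0.023326
UUDDU: m=152.9881, payoff=0.0000, prob=0.034557
DDUDU: m=71.7715, payoff=58.3585, prob=0.023326
UDUDU: m=132.6410, payoff=0.0000, prob=0.034557
DUUDU: m=90.8500, payoff=39.2800, prob=0.034557
UUUDU: m=167.9000, payoff=0.0000, prob=0.051195
DDDUU: m=56.6995, payoff=73.4305, prob=0.023326
UDDUU: m=104.7864, payoff=25.3436, prob=0.034557
DUDUU: m=90.8500, payoff=39.2800, prob=0.034557
UUDUU: m=167.9000, payoff=0.0000, prob=0.051195
DDUUU: m=71.7715, payoff=58.3585, prob=0.034557
UDUUU: m=132.6410, payoff=0.0000, prob=0.051195
DUUUU: m=90.8500, payoff=39.2800, prob=0.051195
UUUUU: m=167.9000, payoff=0.0000, prob=0.075845
Price = Σ prob·payoff / R^5 = 25.040276 / 2.386354 = 10.4931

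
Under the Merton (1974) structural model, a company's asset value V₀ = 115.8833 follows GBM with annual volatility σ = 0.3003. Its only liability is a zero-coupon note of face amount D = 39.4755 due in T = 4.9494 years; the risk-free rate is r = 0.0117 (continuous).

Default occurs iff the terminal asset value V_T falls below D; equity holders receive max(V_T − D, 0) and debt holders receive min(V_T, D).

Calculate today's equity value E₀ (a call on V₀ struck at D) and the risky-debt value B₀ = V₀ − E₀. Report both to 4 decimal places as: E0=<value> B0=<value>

E0=79.4013 B0=36.4820

Equity is a call on the firm's assets struck at D = 39.4755:
d₁ = [ln(V₀/D) + (r + σ²/2)T] / (σ√T)
   = [ln(115.8833/39.4755) + (0.0117 + 0.5·0.3003²)·4.9494] / (0.3003·√4.9494)
   = [1.076903 + 0.281077] / 0.668085 = 2.032646
d₂ = d₁ − σ√T = 2.032646 − 0.668085 = 1.364561
N(d₁) = 0.978956,  N(d₂) = 0.913805,  e^(−rT) = 0.943737
E₀ = V₀·N(d₁) − D·e^(−rT)·N(d₂)
   = 115.8833·0.978956 − 39.4755·0.943737·0.913805 = 79.401322
B₀ = V₀ − E₀ = 115.8833 − 79.401322 = 36.481978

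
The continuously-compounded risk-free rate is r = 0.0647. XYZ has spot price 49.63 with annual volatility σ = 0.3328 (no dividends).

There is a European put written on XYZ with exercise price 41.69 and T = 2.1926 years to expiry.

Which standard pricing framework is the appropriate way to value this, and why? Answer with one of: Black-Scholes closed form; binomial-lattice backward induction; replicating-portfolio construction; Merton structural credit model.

Key observation: with XYZ following a GBM at constant σ and r, the European put struck at 41.69 prices in closed form — nothing here needs a stepwise model or a balance sheet.

framework: Black-Scholes closed form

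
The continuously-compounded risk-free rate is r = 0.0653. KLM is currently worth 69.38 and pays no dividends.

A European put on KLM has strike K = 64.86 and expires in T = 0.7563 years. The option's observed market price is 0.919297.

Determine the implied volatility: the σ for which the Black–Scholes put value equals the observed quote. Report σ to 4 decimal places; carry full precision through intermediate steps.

sigma = 0.1536

At σ = 0.1536 the Black–Scholes value reproduces the quote:
σ√T = 0.1536·√0.7563 = 0.133579
d₁ = (ln(S/K) + (r+σ²/2)T) / (σ√T) = (ln(69.38/64.86) + (0.0653+0.1536²/2)·0.7563) / 0.133579 = (0.067368 + 0.058308) / 0.133579 = 0.940833
d₂ = d₁ − σ√T = 0.940833 − 0.133579 = 0.807254
e^{−rT} = 0.951813
N(−d₁) = 0.173395,  N(−d₂) = 0.209760
V = K·e^{−rT}·N(−d₂) − S·N(−d₁) = 12.949450 − 12.030153 = 0.919297 (equal to the quote); since ∂V/∂σ > 0 for all σ, the implied volatility is unique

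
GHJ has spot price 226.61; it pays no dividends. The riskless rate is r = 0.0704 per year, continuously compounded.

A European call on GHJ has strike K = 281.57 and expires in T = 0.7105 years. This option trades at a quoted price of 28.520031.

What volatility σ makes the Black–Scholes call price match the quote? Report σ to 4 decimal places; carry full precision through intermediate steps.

sigma = 0.5627

At σ = 0.5627 the Black–Scholes value reproduces the quote:
σ√T = 0.5627·√0.7105 = 0.474306
d₁ = (ln(S/K) + (r+σ²/2)T) / (σ√T) = (ln(226.61/281.57) + (0.0704+0.5627²/2)·0.7105) / 0.474306 = (-0.217151 + 0.162502) / 0.474306 = -0.115217
d₂ = d₁ − σ√T = -0.115217 − 0.474306 = -0.589523
e^{−rT} = 0.951211
N(d₁) = 0.454137,  N(d₂) = 0.277755
V = S·N(d₁) − K·e^{−rT}·N(d₂) = 102.911889 − 74.391859 = 28.520031 (the observed quote) — the price is monotone increasing in volatility, hence this σ is the only solution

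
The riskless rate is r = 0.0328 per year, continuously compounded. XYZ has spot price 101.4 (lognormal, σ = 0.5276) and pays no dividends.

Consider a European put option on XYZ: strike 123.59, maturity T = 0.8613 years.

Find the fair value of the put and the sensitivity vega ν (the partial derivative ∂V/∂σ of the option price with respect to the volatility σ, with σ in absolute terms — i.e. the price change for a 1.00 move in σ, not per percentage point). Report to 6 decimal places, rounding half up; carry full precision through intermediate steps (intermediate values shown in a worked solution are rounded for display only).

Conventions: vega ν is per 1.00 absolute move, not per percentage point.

price = 32.042231
ν = 37.349243

σ√T = 0.5276·√0.8613 = 0.489646
d₁ = (ln(S/K) + (r+σ²/2)T) / (σ√T) = (ln(101.4/123.59) + (0.0328+0.5276²/2)·0.8613) / 0.489646 = (-0.197897 + 0.148127) / 0.489646 = -0.101644
d₂ = d₁ − σ√T = -0.101644 − 0.489646 = -0.591289
e^{−rT} = 0.972145
N(−d₁) = 0.540480,  N(−d₂) = 0.722837
Put price V = K·e^{−rT}·N(−d₂) − S·N(−d₁) = 86.846929 − 54.804698 = 32.042231
φ(d₁) = (1/√(2π))·e^{−d₁²/2} = 0.396887
ν = S·φ(d₁)·√T = 37.349243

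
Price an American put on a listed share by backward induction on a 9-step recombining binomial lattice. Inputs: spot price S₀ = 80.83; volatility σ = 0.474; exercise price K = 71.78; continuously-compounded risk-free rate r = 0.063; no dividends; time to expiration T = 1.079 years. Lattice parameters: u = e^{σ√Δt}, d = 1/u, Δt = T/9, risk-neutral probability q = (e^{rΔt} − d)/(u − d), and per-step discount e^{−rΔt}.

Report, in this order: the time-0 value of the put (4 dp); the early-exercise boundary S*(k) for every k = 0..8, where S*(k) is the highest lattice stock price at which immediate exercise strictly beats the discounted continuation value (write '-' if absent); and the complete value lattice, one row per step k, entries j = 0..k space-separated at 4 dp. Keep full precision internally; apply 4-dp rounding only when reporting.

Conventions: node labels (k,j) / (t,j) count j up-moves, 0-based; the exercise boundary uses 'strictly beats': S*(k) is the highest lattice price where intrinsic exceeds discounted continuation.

price = 8.9359
boundary = - - - - 41.9240 35.5783 41.9240 49.4015 58.2127
tree:
8.9359
12.6338 5.1032
17.3823 7.7305 2.3606
23.1831 11.4231 3.8845 0.7604
29.8560 16.3780 6.2789 1.3729 0.1143
36.2017 22.6267 9.9217 2.4638 0.2224 0.0000
41.5869 29.8560 15.2150 4.3903 0.4326 0.0000 0.0000
46.1570 36.2017 22.3785 7.7574 0.8415 0.0000 0.0000 0.0000
50.0353 41.5869 29.8560 13.5673 1.6370 0.0000 0.0000 0.0000 0.0000
53.3266 46.1570 36.2017 22.3785 3.1846 0.0000 0.0000 0.0000 0.0000 0.0000

Δt=0.11989, u=1.17836, d=0.84864, q=0.48206, disc=e^(-rΔt)=0.99248
k=9 terminal: V=max(K-S,0) → 53.3266 46.1570 36.2017 22.3785 3.1846 0.0000 0.0000 0.0000 0.0000 0.0000
k=8: j=0 S=21.7447 intr=50.0353 cont=49.4952 V=50.0353[EX]; j=1 S=30.1931 intr=41.5869 cont=41.0468 V=41.5869[EX]; j=2 S=41.9240 intr=29.8560 cont=29.3159 V=29.8560[EX]; j=3 S=58.2127 intr=13.5673 cont=13.0272 V=13.5673[EX]; j=4 S=80.8300 intr=0.0000 cont=1.6370 V=1.6370[hold]; j=5 S=112.2348 intr=0.0000 cont=0.0000 V=0.0000[hold]; j=6 S=155.8412 intr=0.0000 cont=0.0000 V=0.0000[hold]; j=7 S=216.3900 intr=0.0000 cont=0.0000 V=0.0000[hold]; j=8 S=300.4638 intr=0.0000 cont=0.0000 V=0.0000[hold]  S*(8)=58.2127
k=7: j=0 S=25.6230 intr=46.1570 cont=45.6169 V=46.1570[EX]; j=1 S=35.5783 intr=36.2017 cont=35.6616 V=36.2017[EX]; j=2 S=49.4015 intr=22.3785 cont=21.8384 V=22.3785[EX]; j=3 S=68.5954 intr=3.1846 cont=7.7574 V=7.7574[hold]; j=4 S=95.2467 intr=0.0000 cont=0.8415 V=0.8415[hold]; j=5 S=132.2528 intr=0.0000 cont=0.0000 V=0.0000[hold]; j=6 S=183.6368 intr=0.0000 cont=0.0000 V=0.0000[hold]; j=7 S=254.9850 intr=0.0000 cont=0.0000 V=0.0000[hold]  S*(7)=49.4015
k=6: j=0 S=30.1931 intr=41.5869 cont=41.0468 V=41.5869[EX]; j=1 S=41.9240 intr=29.8560 cont=29.3159 V=29.8560[EX]; j=2 S=58.2127 intr=13.5673 cont=15.2150 V=15.2150[hold]; j=3 S=80.8300 intr=0.0000 cont=4.3903 V=4.3903[hold]; j=4 S=112.2348 intr=0.0000 cont=0.4326 V=0.4326[hold]; j=5 S=155.8412 intr=0.0000 cont=0.0000 V=0.0000[hold]; j=6 S=216.3900 intr=0.0000 cont=0.0000 V=0.0000[hold]  S*(6)=41.9240
k=5: j=0 S=35.5783 intr=36.2017 cont=35.6616 V=36.2017[EX]; j=1 S=49.4015 intr=22.3785 cont=22.6267 V=22.6267[hold]; j=2 S=68.5954 intr=3.1846 cont=9.9217 V=9.9217[hold]; j=3 S=95.2467 intr=0.0000 cont=2.4638 V=2.4638[hold]; j=4 S=132.2528 intr=0.0000 cont=0.2224 V=0.2224[hold]; j=5 S=183.6368 intr=0.0000 cont=0.0000 V=0.0000[hold]  S*(5)=35.5783
k=4: j=0 S=41.9240 intr=29.8560 cont=29.4346 V=29.8560[EX]; j=1 S=58.2127 intr=13.5673 cont=16.3780 V=16.3780[hold]; j=2 S=80.8300 intr=0.0000 cont=6.2789 V=6.2789[hold]; j=3 S=112.2348 intr=0.0000 cont=1.3729 V=1.3729[hold]; j=4 S=155.8412 intr=0.0000 cont=0.1143 V=0.1143[hold]  S*(4)=41.9240
k=3: j=0 S=49.4015 intr=22.3785 cont=23.1831 V=23.1831[hold]; j=1 S=68.5954 intr=3.1846 cont=11.4231 V=11.4231[hold]; j=2 S=95.2467 intr=0.0000 cont=3.8845 V=3.8845[hold]; j=3 S=132.2528 intr=0.0000 cont=0.7604 V=0.7604[hold]  S*(3)=-
k=2: j=0 S=58.2127 intr=13.5673 cont=17.3823 V=17.3823[hold]; j=1 S=80.8300 intr=0.0000 cont=7.7305 V=7.7305[hold]; j=2 S=112.2348 intr=0.0000 cont=2.3606 V=2.3606[hold]  S*(2)=-
k=1: j=0 S=68.5954 intr=3.1846 cont=12.6338 V=12.6338[hold]; j=1 S=95.2467 intr=0.0000 cont=5.1032 V=5.1032[hold]  S*(1)=-
k=0: j=0 S=80.8300 intr=0.0000 cont=8.9359 V=8.9359[hold]  S*(0)=-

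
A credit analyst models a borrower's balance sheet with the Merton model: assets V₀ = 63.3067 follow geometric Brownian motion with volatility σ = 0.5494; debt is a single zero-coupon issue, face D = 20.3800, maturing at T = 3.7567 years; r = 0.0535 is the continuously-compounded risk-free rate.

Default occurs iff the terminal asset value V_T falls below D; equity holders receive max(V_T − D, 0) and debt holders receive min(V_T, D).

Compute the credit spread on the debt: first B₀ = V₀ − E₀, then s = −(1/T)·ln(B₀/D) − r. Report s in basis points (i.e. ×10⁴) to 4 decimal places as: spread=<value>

Work the structural quantities from V₀ = 63.3067 against face 20.3800:
d₁ = [ln(V₀/D) + (r + σ²/2)T] / (σ√T)
   = [ln(63.3067/20.3800) + (0.0535 + 0.5·0.5494²)·3.7567] / (0.5494·√3.7567)
   = [1.133437 + 0.767945] / 1.064859 = 1.785573
d₂ = d₁ − σ√T = 1.785573 − 1.064859 = 0.720714
N(d₁) = 0.962916,  N(d₂) = 0.764457,  e^(−rT) = 0.817926
E₀ = V₀·N(d₁) − D·e^(−rT)·N(d₂)
   = 63.3067·0.962916 − 20.3800·0.817926·0.764457 = 48.216027
B₀ = V₀ − E₀ = 63.3067 − 48.216027 = 15.090673
spread = −(1/T)·ln(B₀/D) − r = −(1/3.7567)·ln(15.090673/20.3800) − 0.0535 = 0.02648434
in basis points: 0.02648434 × 10⁴ = 264.8434 bp

spread=264.8434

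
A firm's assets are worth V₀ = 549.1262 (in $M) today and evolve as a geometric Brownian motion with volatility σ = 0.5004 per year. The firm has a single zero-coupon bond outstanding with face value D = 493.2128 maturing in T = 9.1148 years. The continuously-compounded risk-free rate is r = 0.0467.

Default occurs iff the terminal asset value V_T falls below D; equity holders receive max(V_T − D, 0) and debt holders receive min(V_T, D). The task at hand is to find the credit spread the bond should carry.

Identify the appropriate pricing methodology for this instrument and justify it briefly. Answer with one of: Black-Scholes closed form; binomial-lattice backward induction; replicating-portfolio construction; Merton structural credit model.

Key observation: a levered firm with one bullet debt due at 9.1148 years is the canonical structural-credit setup: equity is a call on the firm's assets struck at the face value.

framework: Merton structural credit model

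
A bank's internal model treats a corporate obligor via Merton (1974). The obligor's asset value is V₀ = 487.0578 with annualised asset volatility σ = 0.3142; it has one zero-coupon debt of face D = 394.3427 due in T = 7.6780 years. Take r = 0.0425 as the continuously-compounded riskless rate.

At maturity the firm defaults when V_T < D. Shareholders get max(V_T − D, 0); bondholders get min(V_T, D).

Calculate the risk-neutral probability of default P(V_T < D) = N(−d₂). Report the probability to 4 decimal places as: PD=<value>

PD=0.4278

Apply the equity-as-call identities (strike 394.3427, horizon 7.6780 years):
d₁ = [ln(V₀/D) + (r + σ²/2)T] / (σ√T)
   = [ln(487.0578/394.3427) + (0.0425 + 0.5·0.3142²)·7.6780] / (0.3142·√7.6780)
   = [0.211162 + 0.705307] / 0.870623 = 1.052660
d₂ = d₁ − σ√T = 1.052660 − 0.870623 = 0.182036
risk-neutral PD = N(−d₂) = N(-0.182036) = 0.427777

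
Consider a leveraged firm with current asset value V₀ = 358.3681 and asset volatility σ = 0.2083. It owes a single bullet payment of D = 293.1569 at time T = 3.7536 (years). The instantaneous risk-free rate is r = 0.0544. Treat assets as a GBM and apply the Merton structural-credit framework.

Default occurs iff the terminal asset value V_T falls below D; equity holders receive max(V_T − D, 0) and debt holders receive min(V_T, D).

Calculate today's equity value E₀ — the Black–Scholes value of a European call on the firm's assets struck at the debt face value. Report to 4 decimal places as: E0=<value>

E0=129.0027

Work the structural quantities from V₀ = 358.3681 against face 293.1569:
d₁ = [ln(V₀/D) + (r + σ²/2)T] / (σ√T)
   = [ln(358.3681/293.1569) + (0.0544 + 0.5·0.2083²)·3.7536] / (0.2083·√3.7536)
   = [0.200853 + 0.285628] / 0.403565 = 1.205459
d₂ = d₁ − σ√T = 1.205459 − 0.403565 = 0.801894
N(d₁) = 0.885987,  N(d₂) = 0.788693,  e^(−rT) = 0.815303
E₀ = V₀·N(d₁) − D·e^(−rT)·N(d₂)
   = 358.3681·0.885987 − 293.1569·0.815303·0.788693 = 129.002686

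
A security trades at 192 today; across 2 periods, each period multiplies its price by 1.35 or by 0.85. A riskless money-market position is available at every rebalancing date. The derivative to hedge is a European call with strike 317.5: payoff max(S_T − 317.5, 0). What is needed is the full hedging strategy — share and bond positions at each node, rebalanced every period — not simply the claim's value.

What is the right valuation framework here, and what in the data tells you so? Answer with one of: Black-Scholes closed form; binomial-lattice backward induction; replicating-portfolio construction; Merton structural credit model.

framework: replicating-portfolio construction

Key observation: since the answer must list Δ and B at each node of the 1.35/0.85 lattice on 192, the replicating-portfolio method — solving the two-state system at every node — is the one that applies.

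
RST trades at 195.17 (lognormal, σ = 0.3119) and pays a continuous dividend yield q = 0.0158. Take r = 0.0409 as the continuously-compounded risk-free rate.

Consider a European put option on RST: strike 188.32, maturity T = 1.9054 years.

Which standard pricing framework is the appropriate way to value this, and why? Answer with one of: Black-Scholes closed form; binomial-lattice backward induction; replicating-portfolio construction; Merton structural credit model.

Key observation: everything needed for the exact continuous-time valuation of the European put on RST (strike 188.32) is given, and no feature rules the closed form out.

framework: Black-Scholes closed form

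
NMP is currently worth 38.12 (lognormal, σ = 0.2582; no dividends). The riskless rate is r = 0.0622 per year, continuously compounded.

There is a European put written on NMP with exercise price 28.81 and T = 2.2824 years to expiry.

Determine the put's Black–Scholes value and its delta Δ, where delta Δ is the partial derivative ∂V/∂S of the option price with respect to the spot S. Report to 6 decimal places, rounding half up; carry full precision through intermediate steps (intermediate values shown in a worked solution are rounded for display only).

price = 0.845921
Δ = -0.100832

σ√T = 0.2582·√2.2824 = 0.390079
d₁ = (ln(S/K) + (r+σ²/2)T) / (σ√T) = (ln(38.12/28.81) + (0.0622+0.2582²/2)·2.2824) / 0.390079 = (0.280017 + 0.218046) / 0.390079 = 1.276826
d₂ = d₁ − σ√T = 1.276826 − 0.390079 = 0.886747
e^{−rT} = 0.867651
N(−d₁) = 0.100832,  N(−d₂) = 0.187607
Put price V = K·e^{−rT}·N(−d₂) − S·N(−d₁) = 4.689631 − 3.843710 = 0.845921
Δ = −N(−d₁) = -0.100832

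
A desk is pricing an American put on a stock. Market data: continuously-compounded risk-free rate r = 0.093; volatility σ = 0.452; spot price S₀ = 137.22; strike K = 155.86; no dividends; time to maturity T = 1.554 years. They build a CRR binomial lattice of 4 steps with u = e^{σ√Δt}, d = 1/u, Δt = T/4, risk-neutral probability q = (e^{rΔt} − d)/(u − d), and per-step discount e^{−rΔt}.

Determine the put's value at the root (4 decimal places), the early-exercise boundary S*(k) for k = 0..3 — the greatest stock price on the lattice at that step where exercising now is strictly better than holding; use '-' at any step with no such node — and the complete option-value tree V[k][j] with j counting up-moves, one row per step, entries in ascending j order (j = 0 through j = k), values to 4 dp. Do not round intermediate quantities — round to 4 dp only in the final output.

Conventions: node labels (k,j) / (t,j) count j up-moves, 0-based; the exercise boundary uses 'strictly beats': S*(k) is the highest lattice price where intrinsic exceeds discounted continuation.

Δt=0.38850  u=1.32542  d=0.75448  q=0.49447  discount=0.96451
step 4 (expiry): payoffs max(K−S,0) = 111.3967 77.7495 18.6400 0.0000 0.0000
step 3: (k=3,j=0): S=58.9326, K−S=96.9274, hold=91.3967 ⇒ V=96.9274 exercise | (k=3,j=1): S=103.5293, K−S=52.3307, hold=46.7999 ⇒ V=52.3307 exercise | (k=3,j=2): S=181.8743, K−S=0.0000, hold=9.0887 ⇒ V=9.0887 continue | (k=3,j=3): S=319.5063, K−S=0.0000, hold=0.0000 ⇒ V=0.0000 continue  boundary S*=103.5293
step 2: (k=2,j=0): S=78.1105, K−S=77.7495, hold=72.2187 ⇒ V=77.7495 exercise | (k=2,j=1): S=137.2200, K−S=18.6400, hold=29.8506 ⇒ V=29.8506 continue | (k=2,j=2): S=241.0602, K−S=0.0000, hold=4.4316 ⇒ V=4.4316 continue  boundary S*=78.1105
step 1: (k=1,j=0): S=103.5293, K−S=52.3307, hold=52.1465 ⇒ V=52.3307 exercise | (k=1,j=1): S=181.8743, K−S=0.0000, hold=16.6685 ⇒ V=16.6685 continue  boundary S*=103.5293
step 0: (k=0,j=0): S=137.2200, K−S=18.6400, hold=33.4656 ⇒ V=33.4656 continue  boundary S*=-

price = 33.4656
boundary = - 103.5293 78.1105 103.5293
tree:
33.4656
52.3307 16.6685
77.7495 29.8506 4.4316
96.9274 52.3307 9.0887 0.0000
111.3967 77.7495 18.6400 0.0000 0.0000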